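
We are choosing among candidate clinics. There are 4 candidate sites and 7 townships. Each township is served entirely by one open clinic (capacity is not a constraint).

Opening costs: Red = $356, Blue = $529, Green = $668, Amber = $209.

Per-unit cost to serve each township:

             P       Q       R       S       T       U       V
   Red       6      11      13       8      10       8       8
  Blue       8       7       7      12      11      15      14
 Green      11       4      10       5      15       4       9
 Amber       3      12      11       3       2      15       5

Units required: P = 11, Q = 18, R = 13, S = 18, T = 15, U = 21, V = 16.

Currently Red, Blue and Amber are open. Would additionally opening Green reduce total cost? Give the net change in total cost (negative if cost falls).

Current service cost with {Red, Blue, Amber}: 582.
Adding Green: each township re-picks its cheapest; new service cost 444, saving 138.
Extra fixed cost: 668. Net change = 668 − 138 = 530.
(Totals: 1676 → 2206.)

No — net change +530 (cost rises by 530).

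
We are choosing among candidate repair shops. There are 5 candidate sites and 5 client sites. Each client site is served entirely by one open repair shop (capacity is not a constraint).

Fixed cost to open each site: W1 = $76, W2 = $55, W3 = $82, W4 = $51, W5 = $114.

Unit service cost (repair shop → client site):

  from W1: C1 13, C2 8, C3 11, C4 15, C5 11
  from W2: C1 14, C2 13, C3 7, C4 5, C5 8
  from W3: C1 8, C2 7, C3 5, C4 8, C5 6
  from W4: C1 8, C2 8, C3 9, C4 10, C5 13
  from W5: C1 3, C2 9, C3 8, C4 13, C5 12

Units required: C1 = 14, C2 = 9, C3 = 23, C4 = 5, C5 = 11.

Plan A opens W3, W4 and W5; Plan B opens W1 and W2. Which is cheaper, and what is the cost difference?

Plan A: {W3, W4, W5}: C1→W5 3·14=42, C2→W3 7·9=63, C3→W3 5·23=115, C4→W3 8·5=40, C5→W3 6·11=66. Service 326; fixed 247; total 573.
Plan B: {W1, W2}: C1→W1 13·14=182, C2→W1 8·9=72, C3→W2 7·23=161, C4→W2 5·5=25, C5→W2 8·11=88. Service 528; fixed 131; total 659.
Difference: |573 − 659| = 86.

Plan A is cheaper by 86.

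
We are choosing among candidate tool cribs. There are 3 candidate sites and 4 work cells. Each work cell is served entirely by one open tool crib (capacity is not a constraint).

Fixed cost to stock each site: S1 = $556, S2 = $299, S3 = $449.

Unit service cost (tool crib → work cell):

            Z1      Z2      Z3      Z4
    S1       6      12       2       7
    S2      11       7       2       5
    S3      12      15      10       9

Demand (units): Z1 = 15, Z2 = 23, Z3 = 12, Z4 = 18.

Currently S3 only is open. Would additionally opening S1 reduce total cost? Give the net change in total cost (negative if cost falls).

Current service cost with {S3}: 807.
Adding S1: each work cell re-picks its cheapest; new service cost 516, saving 291.
Extra fixed cost: 556. Net change = 556 − 291 = 265.
(Totals: 1256 → 1521.)

No — net change +265 (cost rises by 265).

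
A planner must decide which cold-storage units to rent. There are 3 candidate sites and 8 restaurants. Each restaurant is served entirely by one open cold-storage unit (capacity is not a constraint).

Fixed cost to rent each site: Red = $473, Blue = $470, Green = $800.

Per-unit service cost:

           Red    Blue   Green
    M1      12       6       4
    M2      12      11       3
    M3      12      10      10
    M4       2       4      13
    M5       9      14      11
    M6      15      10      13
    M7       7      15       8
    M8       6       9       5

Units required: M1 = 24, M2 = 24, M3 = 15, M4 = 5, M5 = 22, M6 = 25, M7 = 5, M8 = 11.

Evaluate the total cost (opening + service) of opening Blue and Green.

Each restaurant is assigned to its cheapest site among the open ones.
{Blue, Green}: M1→Green 4·24=96, M2→Green 3·24=72, M3→Blue 10·15=150, M4→Blue 4·5=20, M5→Green 11·22=242, M6→Blue 10·25=250, M7→Green 8·5=40, M8→Green 5·11=55. Service 925; fixed 1270; total 2195.

Total cost: 2195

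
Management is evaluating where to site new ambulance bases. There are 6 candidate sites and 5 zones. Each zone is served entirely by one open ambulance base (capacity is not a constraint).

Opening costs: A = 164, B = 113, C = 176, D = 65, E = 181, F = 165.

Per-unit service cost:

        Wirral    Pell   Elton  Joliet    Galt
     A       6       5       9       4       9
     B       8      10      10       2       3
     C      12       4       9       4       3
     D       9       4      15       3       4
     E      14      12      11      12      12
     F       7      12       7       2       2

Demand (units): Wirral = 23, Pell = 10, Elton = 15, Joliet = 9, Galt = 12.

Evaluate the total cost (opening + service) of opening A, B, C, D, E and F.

Each zone is assigned to its cheapest site among the open ones.
{A, B, C, D, E, F}: Wirral→A 6·23=138, Pell→C 4·10=40, Elton→F 7·15=105, Joliet→B 2·9=18, Galt→F 2·12=24. Service 325; fixed 864; total 1189.

Total cost: 1189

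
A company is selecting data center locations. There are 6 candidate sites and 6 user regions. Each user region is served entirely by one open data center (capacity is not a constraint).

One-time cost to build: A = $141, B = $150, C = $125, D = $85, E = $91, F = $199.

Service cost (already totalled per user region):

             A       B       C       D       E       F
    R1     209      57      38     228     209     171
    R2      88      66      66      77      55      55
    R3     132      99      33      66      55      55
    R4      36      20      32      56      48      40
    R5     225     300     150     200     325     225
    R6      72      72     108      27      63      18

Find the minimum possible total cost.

For any fixed open set, each user region goes to its cheapest open site; total = fixed + service.
{C}: R1→C 38, R2→C 66, R3→C 33, R4→C 32, R5→C 150, R6→C 108. Service 427; fixed 125; total 552.
{C, D}: service 346 + fixed 210 = 556
{C, E}: service 371 + fixed 216 = 587
{A, B, C, D, E, F}: R1→C 38, R2→E 55, R3→C 33, R4→B 20, R5→C 150, R6→F 18. Service 314; fixed 791; total 1105.
No other subset beats 552.

Minimum total cost: 552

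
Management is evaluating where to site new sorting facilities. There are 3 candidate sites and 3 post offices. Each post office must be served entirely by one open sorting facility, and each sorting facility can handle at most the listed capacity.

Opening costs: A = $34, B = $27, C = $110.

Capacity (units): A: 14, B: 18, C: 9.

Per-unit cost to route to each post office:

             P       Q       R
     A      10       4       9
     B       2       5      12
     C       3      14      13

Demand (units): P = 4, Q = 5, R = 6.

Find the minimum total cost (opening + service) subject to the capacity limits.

Open {B}: P→B 2·4=8, Q→B 5·5=25, R→B 12·6=72.
Loads: B carries 15/18. Service 105; fixed 27; total 132.
Next best feasible plan costs 143.

Minimum total cost: 132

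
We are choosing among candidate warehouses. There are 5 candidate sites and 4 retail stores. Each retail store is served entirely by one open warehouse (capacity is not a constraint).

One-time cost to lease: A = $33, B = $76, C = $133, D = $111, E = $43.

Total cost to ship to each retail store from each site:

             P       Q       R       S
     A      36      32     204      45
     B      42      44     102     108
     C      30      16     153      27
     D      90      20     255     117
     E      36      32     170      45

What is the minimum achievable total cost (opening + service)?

For any fixed open set, each retail store goes to its cheapest open site; total = fixed + service.
{A, B}: P→A 36, Q→A 32, R→B 102, S→A 45. Service 215; fixed 109; total 324.
{E}: P→E 36, Q→E 32, R→E 170, S→E 45. Service 283; fixed 43; total 326.
{B, E}: P→E 36, Q→E 32, R→B 102, S→E 45. Service 215; fixed 119; total 334.
{A, B, C, D, E}: service 175 + fixed 396 = 571
No other subset beats 324.

Minimum total cost: 324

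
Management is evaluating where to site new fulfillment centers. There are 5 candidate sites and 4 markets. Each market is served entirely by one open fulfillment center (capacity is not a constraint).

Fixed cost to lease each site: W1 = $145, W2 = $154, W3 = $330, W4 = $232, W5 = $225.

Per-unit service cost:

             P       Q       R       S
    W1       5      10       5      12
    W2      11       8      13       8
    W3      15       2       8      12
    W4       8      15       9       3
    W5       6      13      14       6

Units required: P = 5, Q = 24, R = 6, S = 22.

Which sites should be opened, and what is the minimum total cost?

For any fixed open set, each market goes to its cheapest open site; total = fixed + service.
{W2}: P→W2 11·5=55, Q→W2 8·24=192, R→W2 13·6=78, S→W2 8·22=176. Service 501; fixed 154; total 655.
{W1}: service 559 + fixed 145 = 704
{W1, W2}: service 423 + fixed 299 = 722
{W1, W2, W3, W4, W5}: service 169 + fixed 1086 = 1255
No other subset beats 655.

Open W2 only; minimum total cost 655.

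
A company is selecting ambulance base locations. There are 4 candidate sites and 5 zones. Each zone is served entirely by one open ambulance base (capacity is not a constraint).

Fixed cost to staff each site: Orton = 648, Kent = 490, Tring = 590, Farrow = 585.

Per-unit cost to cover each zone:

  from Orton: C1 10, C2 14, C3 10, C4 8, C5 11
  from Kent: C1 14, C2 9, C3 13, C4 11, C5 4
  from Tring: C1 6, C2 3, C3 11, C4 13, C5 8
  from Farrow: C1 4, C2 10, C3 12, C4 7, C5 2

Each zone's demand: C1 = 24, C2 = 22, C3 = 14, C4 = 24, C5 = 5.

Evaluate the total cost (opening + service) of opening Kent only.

Total cost: 1490

Each zone is assigned to its cheapest site among the open ones.
{Kent}: C1→Kent 14·24=336, C2→Kent 9·22=198, C3→Kent 13·14=182, C4→Kent 11·24=264, C5→Kent 4·5=20. Service 1000; fixed 490; total 1490.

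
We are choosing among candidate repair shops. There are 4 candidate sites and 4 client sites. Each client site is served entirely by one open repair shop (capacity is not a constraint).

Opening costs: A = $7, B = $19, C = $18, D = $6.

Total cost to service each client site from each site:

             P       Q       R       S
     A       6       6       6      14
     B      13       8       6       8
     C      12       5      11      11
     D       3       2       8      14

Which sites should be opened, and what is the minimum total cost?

For any fixed open set, each client site goes to its cheapest open site; total = fixed + service.
{D}: P→D 3, Q→D 2, R→D 8, S→D 14. Service 27; fixed 6; total 33.
{A, D}: service 25 + fixed 13 = 38
{A}: service 32 + fixed 7 = 39
{A, B, C, D}: P→D 3, Q→D 2, R→A 6, S→B 8. Service 19; fixed 50; total 69.
No other subset beats 33.

Open D only; minimum total cost 33.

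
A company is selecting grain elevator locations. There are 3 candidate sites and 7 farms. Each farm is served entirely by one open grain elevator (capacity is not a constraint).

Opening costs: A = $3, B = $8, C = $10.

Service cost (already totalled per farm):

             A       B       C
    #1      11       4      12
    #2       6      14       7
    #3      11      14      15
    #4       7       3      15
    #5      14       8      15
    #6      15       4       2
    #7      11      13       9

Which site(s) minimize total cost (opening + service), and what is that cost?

Open A and B; minimum total cost 58.

For any fixed open set, each farm goes to its cheapest open site; total = fixed + service.
{A, B}: #1→B 4, #2→A 6, #3→A 11, #4→B 3, #5→B 8, #6→B 4, #7→A 11. Service 47; fixed 11; total 58.
{A, B, C}: #1→B 4, #2→A 6, #3→A 11, #4→B 3, #5→B 8, #6→C 2, #7→C 9. Service 43; fixed 21; total 64.
{B, C}: service 47 + fixed 18 = 65
{A}: service 75 + fixed 3 = 78
No other subset beats 58.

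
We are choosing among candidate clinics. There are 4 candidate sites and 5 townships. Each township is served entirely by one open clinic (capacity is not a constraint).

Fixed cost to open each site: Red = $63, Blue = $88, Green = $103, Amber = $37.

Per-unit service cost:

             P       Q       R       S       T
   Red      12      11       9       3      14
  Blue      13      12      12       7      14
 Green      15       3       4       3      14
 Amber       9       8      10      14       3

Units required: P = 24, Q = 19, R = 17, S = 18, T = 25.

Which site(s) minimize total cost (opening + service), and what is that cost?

For any fixed open set, each township goes to its cheapest open site; total = fixed + service.
{Green, Amber}: P→Amber 9·24=216, Q→Green 3·19=57, R→Green 4·17=68, S→Green 3·18=54, T→Amber 3·25=75. Service 470; fixed 140; total 610.
{Red, Green, Amber}: service 470 + fixed 203 = 673
{Blue, Green, Amber}: service 470 + fixed 228 = 698
{Red, Blue, Green, Amber}: service 470 + fixed 291 = 761
No other subset beats 610.

Open Green and Amber; minimum total cost 610.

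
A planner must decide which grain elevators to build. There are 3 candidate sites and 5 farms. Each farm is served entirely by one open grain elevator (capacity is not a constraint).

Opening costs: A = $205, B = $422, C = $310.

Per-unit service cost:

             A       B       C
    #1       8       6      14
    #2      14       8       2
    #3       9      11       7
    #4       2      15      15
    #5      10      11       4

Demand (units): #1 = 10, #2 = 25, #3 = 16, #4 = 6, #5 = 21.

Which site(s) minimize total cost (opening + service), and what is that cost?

For any fixed open set, each farm goes to its cheapest open site; total = fixed + service.
{C}: #1→C 14·10=140, #2→C 2·25=50, #3→C 7·16=112, #4→C 15·6=90, #5→C 4·21=84. Service 476; fixed 310; total 786.
{A, C}: service 338 + fixed 515 = 853
{A}: service 796 + fixed 205 = 1001
{A, B, C}: service 318 + fixed 937 = 1255
No other subset beats 786.

Open C only; minimum total cost 786.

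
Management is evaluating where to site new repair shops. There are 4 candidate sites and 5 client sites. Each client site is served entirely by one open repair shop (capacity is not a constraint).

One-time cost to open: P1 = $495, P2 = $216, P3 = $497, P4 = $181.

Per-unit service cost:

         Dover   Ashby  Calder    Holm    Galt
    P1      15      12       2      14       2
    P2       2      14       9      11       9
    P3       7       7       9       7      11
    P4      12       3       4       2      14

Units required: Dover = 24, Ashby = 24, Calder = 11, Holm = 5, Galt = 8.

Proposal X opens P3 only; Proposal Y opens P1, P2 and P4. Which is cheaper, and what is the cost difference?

Proposal X is cheaper by 5.

Proposal X: {P3}: Dover→P3 7·24=168, Ashby→P3 7·24=168, Calder→P3 9·11=99, Holm→P3 7·5=35, Galt→P3 11·8=88. Service 558; fixed 497; total 1055.
Proposal Y: {P1, P2, P4}: Dover→P2 2·24=48, Ashby→P4 3·24=72, Calder→P1 2·11=22, Holm→P4 2·5=10, Galt→P1 2·8=16. Service 168; fixed 892; total 1060.
Difference: |1055 − 1060| = 5.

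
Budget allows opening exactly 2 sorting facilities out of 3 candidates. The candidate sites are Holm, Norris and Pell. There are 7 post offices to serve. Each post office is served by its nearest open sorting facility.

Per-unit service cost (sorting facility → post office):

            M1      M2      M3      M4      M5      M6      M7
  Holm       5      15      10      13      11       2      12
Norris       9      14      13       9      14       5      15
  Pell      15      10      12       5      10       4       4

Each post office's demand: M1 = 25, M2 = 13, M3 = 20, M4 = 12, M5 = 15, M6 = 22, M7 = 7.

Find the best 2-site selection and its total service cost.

Choose Holm and Pell; total service cost 737.

With exactly 2 open, each post office uses its cheapest among the chosen.
{Holm, Pell}: M1→Holm 5·25=125, M2→Pell 10·13=130, M3→Holm 10·20=200, M4→Pell 5·12=60, M5→Pell 10·15=150, M6→Holm 2·22=44, M7→Pell 4·7=28. Service cost 737.
{Holm, Norris}: service cost 908
{Norris, Pell}: service cost 921
Among all 3 size-2 choices, {Holm, Pell} is lowest.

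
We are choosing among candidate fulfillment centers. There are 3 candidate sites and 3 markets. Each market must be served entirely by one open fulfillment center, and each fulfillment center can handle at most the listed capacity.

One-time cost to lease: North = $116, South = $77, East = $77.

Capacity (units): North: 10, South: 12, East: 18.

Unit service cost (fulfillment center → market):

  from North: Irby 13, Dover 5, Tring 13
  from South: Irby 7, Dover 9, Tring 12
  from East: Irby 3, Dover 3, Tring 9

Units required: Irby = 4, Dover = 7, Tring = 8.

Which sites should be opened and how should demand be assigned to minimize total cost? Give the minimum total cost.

Open {South, East}: Irby→South 7·4=28, Dover→East 3·7=21, Tring→East 9·8=72.
Loads: South carries 4/12, East carries 15/18. Service 121; fixed 154; total 275.
Next best feasible plan costs 283.

Minimum total cost: 275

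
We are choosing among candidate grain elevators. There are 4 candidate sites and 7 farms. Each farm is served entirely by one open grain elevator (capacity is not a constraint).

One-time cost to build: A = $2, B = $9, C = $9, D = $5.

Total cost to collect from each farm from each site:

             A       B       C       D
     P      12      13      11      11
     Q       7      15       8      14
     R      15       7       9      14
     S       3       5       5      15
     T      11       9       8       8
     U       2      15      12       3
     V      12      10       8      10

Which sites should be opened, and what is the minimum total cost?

Open A and C; minimum total cost 59.

For any fixed open set, each farm goes to its cheapest open site; total = fixed + service.
{A, C}: P→C 11, Q→A 7, R→C 9, S→A 3, T→C 8, U→A 2, V→C 8. Service 48; fixed 11; total 59.
{A, B}: service 50 + fixed 11 = 61
{A, D}: service 55 + fixed 7 = 62
{A, B, C, D}: service 46 + fixed 25 = 71
No other subset beats 59.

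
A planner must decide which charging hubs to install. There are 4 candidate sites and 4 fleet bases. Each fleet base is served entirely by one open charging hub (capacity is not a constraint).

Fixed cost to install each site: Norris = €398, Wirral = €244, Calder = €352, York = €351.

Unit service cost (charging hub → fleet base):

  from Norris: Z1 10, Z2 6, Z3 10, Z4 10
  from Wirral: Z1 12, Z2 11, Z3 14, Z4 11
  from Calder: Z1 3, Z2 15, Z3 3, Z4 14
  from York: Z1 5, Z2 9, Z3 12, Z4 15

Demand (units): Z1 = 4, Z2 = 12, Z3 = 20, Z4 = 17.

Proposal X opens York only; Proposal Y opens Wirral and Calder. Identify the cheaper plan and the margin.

Proposal X is cheaper by 13.

Proposal X: {York}: Z1→York 5·4=20, Z2→York 9·12=108, Z3→York 12·20=240, Z4→York 15·17=255. Service 623; fixed 351; total 974.
Proposal Y: {Wirral, Calder}: Z1→Calder 3·4=12, Z2→Wirral 11·12=132, Z3→Calder 3·20=60, Z4→Wirral 11·17=187. Service 391; fixed 596; total 987.
Difference: |974 − 987| = 13.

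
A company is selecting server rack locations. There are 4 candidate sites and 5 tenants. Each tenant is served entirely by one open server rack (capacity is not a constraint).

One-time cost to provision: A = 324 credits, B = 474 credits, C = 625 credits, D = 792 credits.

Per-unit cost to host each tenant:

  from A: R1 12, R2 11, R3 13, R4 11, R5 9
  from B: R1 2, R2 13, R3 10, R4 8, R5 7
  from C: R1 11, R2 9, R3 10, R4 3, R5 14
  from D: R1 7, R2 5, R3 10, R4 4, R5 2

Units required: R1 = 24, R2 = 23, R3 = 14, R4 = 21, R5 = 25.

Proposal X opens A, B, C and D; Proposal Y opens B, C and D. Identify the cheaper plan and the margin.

Proposal Y is cheaper by 324.

Proposal X: {A, B, C, D}: R1→B 2·24=48, R2→D 5·23=115, R3→B 10·14=140, R4→C 3·21=63, R5→D 2·25=50. Service 416; fixed 2215; total 2631.
Proposal Y: {B, C, D}: R1→B 2·24=48, R2→D 5·23=115, R3→B 10·14=140, R4→C 3·21=63, R5→D 2·25=50. Service 416; fixed 1891; total 2307.
Difference: |2631 − 2307| = 324.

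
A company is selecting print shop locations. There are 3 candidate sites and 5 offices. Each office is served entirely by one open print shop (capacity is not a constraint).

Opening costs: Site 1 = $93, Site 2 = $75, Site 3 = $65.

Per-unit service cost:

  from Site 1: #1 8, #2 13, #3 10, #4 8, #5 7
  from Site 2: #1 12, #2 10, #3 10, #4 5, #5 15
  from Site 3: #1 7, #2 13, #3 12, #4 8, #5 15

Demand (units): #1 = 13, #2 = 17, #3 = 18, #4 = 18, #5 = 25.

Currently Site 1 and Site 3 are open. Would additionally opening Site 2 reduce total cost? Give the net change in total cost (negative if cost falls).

Yes — net change −30 (cost falls by 30).

Current service cost with {Site 1, Site 3}: 811.
Adding Site 2: each office re-picks its cheapest; new service cost 706, saving 105.
Extra fixed cost: 75. Net change = 75 − 105 = -30.
(Totals: 969 → 939.)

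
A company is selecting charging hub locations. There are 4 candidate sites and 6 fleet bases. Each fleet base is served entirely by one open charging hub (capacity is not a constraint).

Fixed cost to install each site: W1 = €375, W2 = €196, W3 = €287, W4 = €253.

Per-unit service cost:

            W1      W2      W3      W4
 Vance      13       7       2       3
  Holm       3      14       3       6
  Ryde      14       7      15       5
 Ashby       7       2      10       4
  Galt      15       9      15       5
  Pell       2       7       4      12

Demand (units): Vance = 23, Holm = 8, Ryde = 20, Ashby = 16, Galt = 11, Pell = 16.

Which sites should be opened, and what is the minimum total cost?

Open W4 only; minimum total cost 781.

For any fixed open set, each fleet base goes to its cheapest open site; total = fixed + service.
{W4}: Vance→W4 3·23=69, Holm→W4 6·8=48, Ryde→W4 5·20=100, Ashby→W4 4·16=64, Galt→W4 5·11=55, Pell→W4 12·16=192. Service 528; fixed 253; total 781.
{W2}: service 656 + fixed 196 = 852
{W2, W4}: Vance→W4 3·23=69, Holm→W4 6·8=48, Ryde→W4 5·20=100, Ashby→W2 2·16=32, Galt→W4 5·11=55, Pell→W2 7·16=112. Service 416; fixed 449; total 865.
{W1, W2, W3, W4}: service 289 + fixed 1111 = 1400
No other subset beats 781.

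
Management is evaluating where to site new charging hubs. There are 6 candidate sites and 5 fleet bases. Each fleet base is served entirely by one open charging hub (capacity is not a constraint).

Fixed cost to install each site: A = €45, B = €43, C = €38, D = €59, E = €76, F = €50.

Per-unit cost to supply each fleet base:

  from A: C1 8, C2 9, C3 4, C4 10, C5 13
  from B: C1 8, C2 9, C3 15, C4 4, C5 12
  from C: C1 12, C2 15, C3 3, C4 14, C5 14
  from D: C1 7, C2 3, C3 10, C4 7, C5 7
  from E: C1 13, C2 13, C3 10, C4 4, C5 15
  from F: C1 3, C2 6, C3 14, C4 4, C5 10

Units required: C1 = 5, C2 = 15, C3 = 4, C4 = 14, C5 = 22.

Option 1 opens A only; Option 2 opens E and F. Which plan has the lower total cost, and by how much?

Option 2 is cheaper by 115.

Option 1: {A}: C1→A 8·5=40, C2→A 9·15=135, C3→A 4·4=16, C4→A 10·14=140, C5→A 13·22=286. Service 617; fixed 45; total 662.
Option 2: {E, F}: C1→F 3·5=15, C2→F 6·15=90, C3→E 10·4=40, C4→E 4·14=56, C5→F 10·22=220. Service 421; fixed 126; total 547.
Difference: |662 − 547| = 115.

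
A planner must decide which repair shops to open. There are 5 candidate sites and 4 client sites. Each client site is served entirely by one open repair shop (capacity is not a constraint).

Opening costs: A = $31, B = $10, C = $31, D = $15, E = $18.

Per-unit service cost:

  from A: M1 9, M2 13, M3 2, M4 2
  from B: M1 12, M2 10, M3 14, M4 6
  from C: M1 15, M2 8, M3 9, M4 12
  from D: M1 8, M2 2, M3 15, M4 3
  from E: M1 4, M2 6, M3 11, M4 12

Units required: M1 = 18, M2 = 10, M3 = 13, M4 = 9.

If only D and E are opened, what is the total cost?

Total cost: 295

Each client site is assigned to its cheapest site among the open ones.
{D, E}: M1→E 4·18=72, M2→D 2·10=20, M3→E 11·13=143, M4→D 3·9=27. Service 262; fixed 33; total 295.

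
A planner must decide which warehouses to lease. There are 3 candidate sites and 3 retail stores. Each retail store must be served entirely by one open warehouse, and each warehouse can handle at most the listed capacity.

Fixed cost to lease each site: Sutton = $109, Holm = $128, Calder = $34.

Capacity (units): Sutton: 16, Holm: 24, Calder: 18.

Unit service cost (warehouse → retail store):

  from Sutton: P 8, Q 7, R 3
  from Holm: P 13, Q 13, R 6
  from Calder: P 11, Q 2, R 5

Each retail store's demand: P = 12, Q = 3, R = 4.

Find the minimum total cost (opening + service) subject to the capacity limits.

Minimum total cost: 257

Open {Sutton, Calder}: P→Sutton 8·12=96, Q→Calder 2·3=6, R→Sutton 3·4=12.
Loads: Sutton carries 16/16, Calder carries 3/18. Service 114; fixed 143; total 257.
Next best feasible plan costs 265.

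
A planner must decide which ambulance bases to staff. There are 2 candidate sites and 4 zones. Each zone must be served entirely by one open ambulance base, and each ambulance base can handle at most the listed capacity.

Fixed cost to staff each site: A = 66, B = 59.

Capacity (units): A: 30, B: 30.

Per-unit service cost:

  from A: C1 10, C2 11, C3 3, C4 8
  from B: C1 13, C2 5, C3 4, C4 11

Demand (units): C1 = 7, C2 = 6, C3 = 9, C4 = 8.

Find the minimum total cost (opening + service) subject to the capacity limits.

Minimum total cost: 293

Open {A}: C1→A 10·7=70, C2→A 11·6=66, C3→A 3·9=27, C4→A 8·8=64.
Loads: A carries 30/30. Service 227; fixed 66; total 293.
Next best feasible plan costs 304.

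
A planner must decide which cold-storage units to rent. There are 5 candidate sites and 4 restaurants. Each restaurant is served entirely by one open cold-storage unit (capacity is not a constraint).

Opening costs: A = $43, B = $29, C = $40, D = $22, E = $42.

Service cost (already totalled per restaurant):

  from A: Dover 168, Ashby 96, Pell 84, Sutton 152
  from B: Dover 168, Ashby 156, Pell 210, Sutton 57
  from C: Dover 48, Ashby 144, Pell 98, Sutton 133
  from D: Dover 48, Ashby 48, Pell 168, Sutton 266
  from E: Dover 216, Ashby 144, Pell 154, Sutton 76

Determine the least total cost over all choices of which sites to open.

Minimum total cost: 331

For any fixed open set, each restaurant goes to its cheapest open site; total = fixed + service.
{A, B, D}: Dover→D 48, Ashby→D 48, Pell→A 84, Sutton→B 57. Service 237; fixed 94; total 331.
{B, C, D}: service 251 + fixed 91 = 342
{A, D, E}: Dover→D 48, Ashby→D 48, Pell→A 84, Sutton→E 76. Service 256; fixed 107; total 363.
{A, B, C, D, E}: service 237 + fixed 176 = 413
No other subset beats 331.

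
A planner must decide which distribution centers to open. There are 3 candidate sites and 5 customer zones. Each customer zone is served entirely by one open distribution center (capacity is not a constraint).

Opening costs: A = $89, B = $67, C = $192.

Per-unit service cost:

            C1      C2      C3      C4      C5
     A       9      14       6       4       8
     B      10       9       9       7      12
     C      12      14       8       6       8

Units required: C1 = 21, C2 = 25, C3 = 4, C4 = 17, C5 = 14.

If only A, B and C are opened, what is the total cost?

Total cost: 966

Each customer zone is assigned to its cheapest site among the open ones.
{A, B, C}: C1→A 9·21=189, C2→B 9·25=225, C3→A 6·4=24, C4→A 4·17=68, C5→A 8·14=112. Service 618; fixed 348; total 966.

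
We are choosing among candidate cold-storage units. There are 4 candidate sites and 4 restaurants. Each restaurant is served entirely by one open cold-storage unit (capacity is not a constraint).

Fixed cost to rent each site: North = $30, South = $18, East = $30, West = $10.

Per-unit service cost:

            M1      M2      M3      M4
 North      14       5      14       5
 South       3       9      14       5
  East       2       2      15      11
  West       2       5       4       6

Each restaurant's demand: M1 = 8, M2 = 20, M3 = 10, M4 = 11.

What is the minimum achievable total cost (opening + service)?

Minimum total cost: 202

For any fixed open set, each restaurant goes to its cheapest open site; total = fixed + service.
{East, West}: M1→East 2·8=16, M2→East 2·20=40, M3→West 4·10=40, M4→West 6·11=66. Service 162; fixed 40; total 202.
{South, East, West}: M1→East 2·8=16, M2→East 2·20=40, M3→West 4·10=40, M4→South 5·11=55. Service 151; fixed 58; total 209.
{North, East, West}: M1→East 2·8=16, M2→East 2·20=40, M3→West 4·10=40, M4→North 5·11=55. Service 151; fixed 70; total 221.
{North, South, East, West}: service 151 + fixed 88 = 239
No other subset beats 202.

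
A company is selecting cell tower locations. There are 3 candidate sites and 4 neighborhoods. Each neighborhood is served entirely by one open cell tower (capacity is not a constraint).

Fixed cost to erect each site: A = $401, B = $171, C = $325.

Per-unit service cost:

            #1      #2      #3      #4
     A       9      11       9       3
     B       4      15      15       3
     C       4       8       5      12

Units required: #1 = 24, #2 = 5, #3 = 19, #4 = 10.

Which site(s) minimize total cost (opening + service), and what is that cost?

For any fixed open set, each neighborhood goes to its cheapest open site; total = fixed + service.
{B}: #1→B 4·24=96, #2→B 15·5=75, #3→B 15·19=285, #4→B 3·10=30. Service 486; fixed 171; total 657.
{C}: service 351 + fixed 325 = 676
{B, C}: #1→B 4·24=96, #2→C 8·5=40, #3→C 5·19=95, #4→B 3·10=30. Service 261; fixed 496; total 757.
{A, B, C}: service 261 + fixed 897 = 1158
No other subset beats 657.

Open B only; minimum total cost 657.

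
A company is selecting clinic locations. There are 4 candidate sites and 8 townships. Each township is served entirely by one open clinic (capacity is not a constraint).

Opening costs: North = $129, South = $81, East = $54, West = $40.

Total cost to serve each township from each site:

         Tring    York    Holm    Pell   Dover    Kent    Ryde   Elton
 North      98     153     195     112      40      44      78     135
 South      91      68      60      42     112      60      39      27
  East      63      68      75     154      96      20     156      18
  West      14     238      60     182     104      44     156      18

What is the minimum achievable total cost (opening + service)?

For any fixed open set, each township goes to its cheapest open site; total = fixed + service.
{South, West}: Tring→West 14, York→South 68, Holm→South 60, Pell→South 42, Dover→West 104, Kent→West 44, Ryde→South 39, Elton→West 18. Service 389; fixed 121; total 510.
{South, East, West}: Tring→West 14, York→South 68, Holm→South 60, Pell→South 42, Dover→East 96, Kent→East 20, Ryde→South 39, Elton→East 18. Service 357; fixed 175; total 532.
{South, East}: service 406 + fixed 135 = 541
{North, South, East, West}: service 301 + fixed 304 = 605
(All 15 nonempty subsets were checked; South and West is lowest.)

Minimum total cost: 510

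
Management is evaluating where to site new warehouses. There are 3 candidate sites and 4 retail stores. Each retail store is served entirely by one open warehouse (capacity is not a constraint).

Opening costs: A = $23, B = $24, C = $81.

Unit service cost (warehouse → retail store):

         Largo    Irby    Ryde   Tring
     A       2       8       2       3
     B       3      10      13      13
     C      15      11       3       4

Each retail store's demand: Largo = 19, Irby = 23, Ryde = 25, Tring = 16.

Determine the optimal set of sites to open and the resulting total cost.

For any fixed open set, each retail store goes to its cheapest open site; total = fixed + service.
{A}: Largo→A 2·19=38, Irby→A 8·23=184, Ryde→A 2·25=50, Tring→A 3·16=48. Service 320; fixed 23; total 343.
{A, B}: Largo→A 2·19=38, Irby→A 8·23=184, Ryde→A 2·25=50, Tring→A 3·16=48. Service 320; fixed 47; total 367.
{A, C}: Largo→A 2·19=38, Irby→A 8·23=184, Ryde→A 2·25=50, Tring→A 3·16=48. Service 320; fixed 104; total 424.
{A, B, C}: service 320 + fixed 128 = 448
(All 7 nonempty subsets were checked; A only is lowest.)

Open A only; minimum total cost 343.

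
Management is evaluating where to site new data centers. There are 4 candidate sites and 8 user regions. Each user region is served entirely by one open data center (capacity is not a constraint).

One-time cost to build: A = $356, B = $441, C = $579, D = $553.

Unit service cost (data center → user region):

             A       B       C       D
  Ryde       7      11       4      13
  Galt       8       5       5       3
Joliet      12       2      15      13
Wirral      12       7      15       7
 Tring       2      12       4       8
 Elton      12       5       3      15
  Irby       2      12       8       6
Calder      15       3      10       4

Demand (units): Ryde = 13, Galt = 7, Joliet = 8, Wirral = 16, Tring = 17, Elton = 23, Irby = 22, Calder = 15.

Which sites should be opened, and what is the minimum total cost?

Open A and B; minimum total cost 1289.

For any fixed open set, each user region goes to its cheapest open site; total = fixed + service.
{A, B}: Ryde→A 7·13=91, Galt→B 5·7=35, Joliet→B 2·8=16, Wirral→B 7·16=112, Tring→A 2·17=34, Elton→B 5·23=115, Irby→A 2·22=44, Calder→B 3·15=45. Service 492; fixed 797; total 1289.
{A}: Ryde→A 7·13=91, Galt→A 8·7=56, Joliet→A 12·8=96, Wirral→A 12·16=192, Tring→A 2·17=34, Elton→A 12·23=276, Irby→A 2·22=44, Calder→A 15·15=225. Service 1014; fixed 356; total 1370.
{B}: service 934 + fixed 441 = 1375
{A, B, C, D}: service 393 + fixed 1929 = 2322
No other subset beats 1289.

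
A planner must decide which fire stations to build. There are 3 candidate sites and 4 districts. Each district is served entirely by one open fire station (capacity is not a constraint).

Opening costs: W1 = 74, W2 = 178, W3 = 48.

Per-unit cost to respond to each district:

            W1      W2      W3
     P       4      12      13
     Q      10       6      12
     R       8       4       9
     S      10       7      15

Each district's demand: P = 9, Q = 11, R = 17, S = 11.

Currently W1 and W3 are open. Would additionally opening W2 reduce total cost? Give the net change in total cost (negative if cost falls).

No — net change +33 (cost rises by 33).

Current service cost with {W1, W3}: 392.
Adding W2: each district re-picks its cheapest; new service cost 247, saving 145.
Extra fixed cost: 178. Net change = 178 − 145 = 33.
(Totals: 514 → 547.)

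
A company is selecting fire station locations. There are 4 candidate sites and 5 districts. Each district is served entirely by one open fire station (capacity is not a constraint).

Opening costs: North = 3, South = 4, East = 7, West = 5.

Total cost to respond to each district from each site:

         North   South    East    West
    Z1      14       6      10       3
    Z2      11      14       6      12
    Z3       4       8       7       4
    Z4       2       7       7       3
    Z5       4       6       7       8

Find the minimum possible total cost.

For any fixed open set, each district goes to its cheapest open site; total = fixed + service.
{North, West}: Z1→West 3, Z2→North 11, Z3→North 4, Z4→North 2, Z5→North 4. Service 24; fixed 8; total 32.
{North, South}: service 27 + fixed 7 = 34
{North, East, West}: Z1→West 3, Z2→East 6, Z3→North 4, Z4→North 2, Z5→North 4. Service 19; fixed 15; total 34.
{North, South, East, West}: service 19 + fixed 19 = 38
No other subset beats 32.

Minimum total cost: 32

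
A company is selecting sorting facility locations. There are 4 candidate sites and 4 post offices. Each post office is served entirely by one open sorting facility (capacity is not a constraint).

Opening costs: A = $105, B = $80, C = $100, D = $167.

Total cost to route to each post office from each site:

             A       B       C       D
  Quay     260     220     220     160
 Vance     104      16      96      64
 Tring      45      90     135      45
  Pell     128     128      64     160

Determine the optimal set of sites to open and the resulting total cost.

For any fixed open set, each post office goes to its cheapest open site; total = fixed + service.
{B}: Quay→B 220, Vance→B 16, Tring→B 90, Pell→B 128. Service 454; fixed 80; total 534.
{B, C}: Quay→B 220, Vance→B 16, Tring→B 90, Pell→C 64. Service 390; fixed 180; total 570.
{A, B}: service 409 + fixed 185 = 594
{A, B, C, D}: Quay→D 160, Vance→B 16, Tring→A 45, Pell→C 64. Service 285; fixed 452; total 737.
No other subset beats 534.

Open B only; minimum total cost 534.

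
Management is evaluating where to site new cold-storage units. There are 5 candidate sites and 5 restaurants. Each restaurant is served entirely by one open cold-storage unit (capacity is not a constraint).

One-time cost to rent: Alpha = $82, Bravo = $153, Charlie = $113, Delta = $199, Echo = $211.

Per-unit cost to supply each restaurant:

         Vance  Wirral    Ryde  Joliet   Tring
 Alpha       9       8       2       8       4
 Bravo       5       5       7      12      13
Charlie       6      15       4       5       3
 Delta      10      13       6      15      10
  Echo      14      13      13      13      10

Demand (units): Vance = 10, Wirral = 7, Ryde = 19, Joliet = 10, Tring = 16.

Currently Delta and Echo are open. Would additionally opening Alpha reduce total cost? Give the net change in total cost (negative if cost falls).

Yes — net change −185 (cost falls by 185).

Current service cost with {Delta, Echo}: 595.
Adding Alpha: each restaurant re-picks its cheapest; new service cost 328, saving 267.
Extra fixed cost: 82. Net change = 82 − 267 = -185.
(Totals: 1005 → 820.)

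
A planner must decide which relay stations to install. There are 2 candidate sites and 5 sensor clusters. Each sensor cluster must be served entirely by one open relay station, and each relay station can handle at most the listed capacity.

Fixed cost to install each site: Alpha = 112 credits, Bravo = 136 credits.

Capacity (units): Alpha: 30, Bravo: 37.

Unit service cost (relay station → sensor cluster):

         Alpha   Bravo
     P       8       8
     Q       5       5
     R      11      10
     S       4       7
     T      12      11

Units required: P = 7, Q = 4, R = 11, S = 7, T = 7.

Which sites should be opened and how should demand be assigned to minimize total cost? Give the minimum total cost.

Minimum total cost: 448

Open {Bravo}: P→Bravo 8·7=56, Q→Bravo 5·4=20, R→Bravo 10·11=110, S→Bravo 7·7=49, T→Bravo 11·7=77.
Loads: Bravo carries 36/37. Service 312; fixed 136; total 448.
Next best feasible plan costs 539.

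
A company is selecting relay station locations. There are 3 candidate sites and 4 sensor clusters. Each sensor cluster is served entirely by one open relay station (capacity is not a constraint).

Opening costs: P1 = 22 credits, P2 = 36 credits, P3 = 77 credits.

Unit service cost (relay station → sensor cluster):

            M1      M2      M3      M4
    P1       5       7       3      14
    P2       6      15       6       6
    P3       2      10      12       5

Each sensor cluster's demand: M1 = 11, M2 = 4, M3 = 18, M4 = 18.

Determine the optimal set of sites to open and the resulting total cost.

Open P1 and P3; minimum total cost 293.

For any fixed open set, each sensor cluster goes to its cheapest open site; total = fixed + service.
{P1, P3}: M1→P3 2·11=22, M2→P1 7·4=28, M3→P1 3·18=54, M4→P3 5·18=90. Service 194; fixed 99; total 293.
{P1, P2}: service 245 + fixed 58 = 303
{P1, P2, P3}: M1→P3 2·11=22, M2→P1 7·4=28, M3→P1 3·18=54, M4→P3 5·18=90. Service 194; fixed 135; total 329.
{P1}: M1→P1 5·11=55, M2→P1 7·4=28, M3→P1 3·18=54, M4→P1 14·18=252. Service 389; fixed 22; total 411.
No other subset beats 293.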